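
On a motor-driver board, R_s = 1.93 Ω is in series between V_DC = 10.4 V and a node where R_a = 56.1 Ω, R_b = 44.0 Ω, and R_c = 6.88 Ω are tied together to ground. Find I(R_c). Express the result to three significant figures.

Combine the parallel branches: R_p = (1/56.1 + 1/44.0 + 1/6.88)⁻¹ = 5.379 Ω.
Node voltage V_A = V_DC · R_p/(R_s + R_p) = 10.4 × 0.7359 = 7.654 V.
Branch current I = V_A/R_c = 7.654/6.88 = 1.112 A.

I ≈ 1.11 A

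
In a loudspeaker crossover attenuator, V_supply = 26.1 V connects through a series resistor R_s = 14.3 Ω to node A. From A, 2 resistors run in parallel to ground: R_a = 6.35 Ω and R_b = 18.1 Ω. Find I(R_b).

Parallel bank: R_p = 1/(1/6.35 + 1/18.1) = 4.701 Ω.
V_A by voltage divider: V_A = 26.1 × 4.701/(14.3 + 4.701) = 6.457 V.
Branch current I = V_A/R_b = 6.457/18.1 = 0.3567 A.

I ≈ 0.357 A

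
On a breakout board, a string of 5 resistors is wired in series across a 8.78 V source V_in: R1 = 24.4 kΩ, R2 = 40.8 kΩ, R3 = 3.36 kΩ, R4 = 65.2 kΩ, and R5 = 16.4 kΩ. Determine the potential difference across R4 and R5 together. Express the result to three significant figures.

V ≈ 4.77 V

Total series resistance ΣR = 24.4 + 40.8 + 3.36 + 65.2 + 16.4 = 150.2 kΩ.
R_{R4..R5} = 65.2 + 16.4 = 81.60 kΩ.
By the voltage-divider rule, V = 8.78 × 81.60/150.2 = 4.771 V.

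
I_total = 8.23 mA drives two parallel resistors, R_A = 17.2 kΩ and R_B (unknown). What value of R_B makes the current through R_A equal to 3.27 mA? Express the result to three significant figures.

The fraction through R_A equals R_B/(R_A+R_B).
3.27/8.23 = R_B/(R_A + R_B) → R_B = R_A · (0.3973)/(1 − 0.3973) = 17.2 × 0.6593 = 11.34 kΩ.

R_B ≈ 11.3 kΩ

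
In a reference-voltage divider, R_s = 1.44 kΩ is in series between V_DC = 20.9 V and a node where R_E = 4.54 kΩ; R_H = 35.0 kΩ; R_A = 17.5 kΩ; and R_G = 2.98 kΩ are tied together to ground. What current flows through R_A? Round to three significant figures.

I ≈ 0.621 mA

Combine the parallel branches: R_p = (1/4.54 + 1/35.0 + 1/17.5 + 1/2.98)⁻¹ = 1.559 kΩ.
Node voltage V_A = V_DC · R_p/(R_s + R_p) = 20.9 × 0.5198 = 10.86 V.
I(R_A) = V_A / R_A = 10.86/17.5 = 0.6208 mA.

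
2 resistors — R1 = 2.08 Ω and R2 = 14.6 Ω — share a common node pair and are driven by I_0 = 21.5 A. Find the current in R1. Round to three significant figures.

With just two branches, the current splits inversely with resistance.
I(R1) = 21.5 × 14.6/(2.08 + 14.6) = 21.5 × 0.8753 = 18.82 A.

I ≈ 18.8 A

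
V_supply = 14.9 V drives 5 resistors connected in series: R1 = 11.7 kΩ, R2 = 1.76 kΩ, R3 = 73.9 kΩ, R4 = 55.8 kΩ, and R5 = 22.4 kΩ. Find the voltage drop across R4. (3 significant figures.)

Series total: ΣR = 11.7 + 1.76 + 73.9 + 55.8 + 22.4 = 165.6 kΩ.
By the voltage-divider rule, V = 14.9 × 55.80/165.6 = 5.022 V.

V ≈ 5.02 V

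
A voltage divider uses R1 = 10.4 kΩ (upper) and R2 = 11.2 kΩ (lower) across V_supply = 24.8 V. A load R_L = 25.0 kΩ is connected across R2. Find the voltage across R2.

V_out ≈ 10.6 V

First combine the lower leg with the load: R2 ‖ R_L = 7.735 kΩ.
Then V_out = V_supply · R2'/(R1 + R2') = 24.8 × 7.735/18.13 = 10.58 V.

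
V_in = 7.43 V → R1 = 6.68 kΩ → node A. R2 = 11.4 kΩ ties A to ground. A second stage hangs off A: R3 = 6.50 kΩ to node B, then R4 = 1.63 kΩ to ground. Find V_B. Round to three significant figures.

V_B ≈ 0.619 V

Looking into the second stage from A: R3 + R4 = 8.130 kΩ appears in parallel with R2.
Effective lower resistance at A: R2 ‖ 8.130 = 4.746 kΩ.
First divider: V_A = V_in · 4.746/(6.68 + 4.746) = 3.086 V.
V_B = V_A × 0.2005 = 0.6187 V.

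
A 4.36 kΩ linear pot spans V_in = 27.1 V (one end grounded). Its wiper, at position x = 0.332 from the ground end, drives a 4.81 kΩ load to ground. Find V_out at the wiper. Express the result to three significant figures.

Lower segment x·R_p = 1.448 kΩ; upper segment (1−x)·R_p = 2.912 kΩ.
Lower segment in parallel with the load: 1.448 ‖ 4.81 = 1.113 kΩ.
Then V_out = V_in · 1.113/(2.912 + 1.113) = 7.491 V.

V_out ≈ 7.49 V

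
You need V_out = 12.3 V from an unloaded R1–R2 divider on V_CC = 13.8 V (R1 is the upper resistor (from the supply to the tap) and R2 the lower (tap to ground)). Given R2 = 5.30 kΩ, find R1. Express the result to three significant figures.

R1 ≈ 0.646 kΩ

V_out/V_CC = R2/(R1+R2) = 0.8913.
R1 = R2·(1/k − 1) = 5.30 × 0.1220 = 0.6463 kΩ.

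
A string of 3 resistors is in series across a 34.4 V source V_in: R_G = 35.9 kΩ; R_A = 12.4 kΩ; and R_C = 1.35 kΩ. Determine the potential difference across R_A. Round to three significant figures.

Total series resistance ΣR = 35.9 + 12.4 + 1.35 = 49.65 kΩ.
By the voltage-divider rule, V = 34.4 × 12.40/49.65 = 8.591 V.

V ≈ 8.59 V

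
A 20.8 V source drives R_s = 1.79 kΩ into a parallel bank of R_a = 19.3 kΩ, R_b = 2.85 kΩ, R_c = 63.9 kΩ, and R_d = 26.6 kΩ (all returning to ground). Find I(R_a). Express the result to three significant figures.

I ≈ 0.593 mA

Combine the parallel branches: R_p = (1/19.3 + 1/2.85 + 1/63.9 + 1/26.6)⁻¹ = 2.193 kΩ.
V_A = 20.8 × 2.193/3.983 = 11.45 V.
Branch current I = V_A/R_a = 11.45/19.3 = 0.5934 mA.
(Equivalently: I_total = 5.222 mA, then current-divider fraction G_k/ΣG = 0.1136.)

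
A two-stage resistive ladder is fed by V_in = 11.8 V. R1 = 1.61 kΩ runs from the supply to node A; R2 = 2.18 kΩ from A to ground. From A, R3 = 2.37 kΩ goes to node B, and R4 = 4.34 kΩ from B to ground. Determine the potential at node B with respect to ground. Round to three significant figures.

V_B ≈ 3.86 V

Node A sees R2 in parallel with the series input of stage 2, R3 + R4 = 6.710 kΩ.
Effective lower resistance at A: R2 ‖ 6.710 = 1.645 kΩ.
V_A = 11.8 × 1.645/(1.61 + 1.645) = 5.964 V.
Then the unloaded second divider: V_B = V_A × R4/(R3+R4) = 5.964 × 0.6468 = 3.858 V.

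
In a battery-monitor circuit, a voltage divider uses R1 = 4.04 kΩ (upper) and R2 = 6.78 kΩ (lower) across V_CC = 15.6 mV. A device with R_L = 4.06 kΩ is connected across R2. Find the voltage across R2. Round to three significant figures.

R2 ‖ R_L = (6.78 × 4.06)/(6.78 + 4.06) = 2.539 kΩ.
Voltage divider with the loaded lower leg: V_out = 15.6 × 2.539/(4.04 + 2.539) = 15.6 × 0.3860 = 6.021 mV.
(Unloaded it would be 9.78 mV; the load pulls it down.)

V_out ≈ 6.02 mV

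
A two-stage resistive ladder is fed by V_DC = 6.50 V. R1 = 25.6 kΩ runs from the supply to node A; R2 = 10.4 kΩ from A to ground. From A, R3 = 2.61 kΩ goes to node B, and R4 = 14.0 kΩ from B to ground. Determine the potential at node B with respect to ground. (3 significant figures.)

The second stage (R3 + R4 = 16.61 kΩ) loads node A in parallel with R2.
R2 ‖ (R3+R4) = 6.396 kΩ.
So V_A = 6.50 × 0.1999 = 1.299 V.
V_B = V_A × 0.8429 = 1.095 V.

V_B ≈ 1.10 V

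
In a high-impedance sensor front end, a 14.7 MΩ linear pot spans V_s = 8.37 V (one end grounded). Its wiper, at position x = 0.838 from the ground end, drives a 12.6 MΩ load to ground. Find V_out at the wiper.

Lower segment x·R_p = 12.32 MΩ; upper segment (1−x)·R_p = 2.381 MΩ.
R_L loads the lower segment: effective lower R = 6.229 MΩ.
Then V_out = V_s · 6.229/(2.381 + 6.229) = 6.055 V.

V_out ≈ 6.06 V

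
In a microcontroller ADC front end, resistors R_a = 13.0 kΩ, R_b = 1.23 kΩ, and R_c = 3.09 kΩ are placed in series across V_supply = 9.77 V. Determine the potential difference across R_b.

V ≈ 0.694 V

Series total: ΣR = 13.0 + 1.23 + 3.09 = 17.32 kΩ.
V = V_supply · R/ΣR = 9.77 × 0.07102 = 0.6938 V.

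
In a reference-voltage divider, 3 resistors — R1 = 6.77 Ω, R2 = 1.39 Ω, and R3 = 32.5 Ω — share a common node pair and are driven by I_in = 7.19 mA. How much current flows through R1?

ΣG = 1/6.77 + 1/1.39 + 1/32.5 = 0.8979.
By the current-divider rule, I = I_in · G_k/ΣG = 7.19 × 0.1645 = 1.183 mA.

I ≈ 1.18 mA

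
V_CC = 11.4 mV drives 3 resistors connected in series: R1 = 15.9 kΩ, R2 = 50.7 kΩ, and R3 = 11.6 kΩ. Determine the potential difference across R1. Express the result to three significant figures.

ΣR = 15.9 + 50.7 + 11.6 = 78.20 kΩ.
Voltage divider: V = V_CC · (15.90 / 78.20) = 11.4 × 0.2033 = 2.318 mV.

V ≈ 2.32 mV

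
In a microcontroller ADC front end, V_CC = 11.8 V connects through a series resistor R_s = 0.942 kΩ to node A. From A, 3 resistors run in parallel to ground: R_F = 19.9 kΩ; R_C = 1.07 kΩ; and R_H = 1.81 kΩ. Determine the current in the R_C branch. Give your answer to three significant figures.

Combine the parallel branches: R_p = (1/19.9 + 1/1.07 + 1/1.81)⁻¹ = 0.6505 kΩ.
V_A by voltage divider: V_A = 11.8 × 0.6505/(0.942 + 0.6505) = 4.820 V.
Branch current I = V_A/R_C = 4.820/1.07 = 4.505 mA.

I ≈ 4.50 mA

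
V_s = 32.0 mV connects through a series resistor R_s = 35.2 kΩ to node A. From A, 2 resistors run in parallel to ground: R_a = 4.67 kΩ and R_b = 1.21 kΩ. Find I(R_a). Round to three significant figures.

I ≈ 0.182 µA

Parallel bank: R_p = 1/(1/4.67 + 1/1.21) = 0.9610 kΩ.
V_A = 32.0 × 0.9610/36.16 = 0.8504 mV.
I(R_a) = V_A / R_a = 0.8504/4.67 = 0.1821 µA.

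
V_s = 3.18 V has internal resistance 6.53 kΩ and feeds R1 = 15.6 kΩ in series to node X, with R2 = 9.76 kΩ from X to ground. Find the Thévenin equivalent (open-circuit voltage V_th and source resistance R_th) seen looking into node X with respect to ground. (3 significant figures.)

R1' = 6.53 + 15.6 = 22.13 kΩ (source resistance + R1).
With X open, the divider is unloaded: V_th = 3.18 × 9.76/31.89 = 0.9732 V.
Zeroing V_s shorts the top of R1' to ground, so R_th = R1' ‖ R2 = 6.773 kΩ.

V_th ≈ 0.973 V, R_th ≈ 6.77 kΩ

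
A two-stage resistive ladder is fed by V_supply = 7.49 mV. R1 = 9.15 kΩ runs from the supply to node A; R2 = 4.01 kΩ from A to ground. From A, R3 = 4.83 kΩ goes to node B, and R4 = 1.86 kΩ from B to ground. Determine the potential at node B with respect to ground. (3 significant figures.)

The second stage (R3 + R4 = 6.690 kΩ) loads node A in parallel with R2.
Effective lower resistance at A: R2 ‖ 6.690 = 2.507 kΩ.
First divider: V_A = V_supply · 2.507/(9.15 + 2.507) = 1.611 mV.
Then the unloaded second divider: V_B = V_A × R4/(R3+R4) = 1.611 × 0.2780 = 0.4479 mV.

V_B ≈ 0.448 mV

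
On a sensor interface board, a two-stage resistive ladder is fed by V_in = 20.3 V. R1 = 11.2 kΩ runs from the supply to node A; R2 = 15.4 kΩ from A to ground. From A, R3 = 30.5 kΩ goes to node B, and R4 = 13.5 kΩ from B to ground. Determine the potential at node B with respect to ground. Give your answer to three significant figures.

V_B ≈ 3.14 V

The second stage (R3 + R4 = 44.00 kΩ) loads node A in parallel with R2.
R2 ‖ (R3+R4) = 11.41 kΩ.
V_A = 20.3 × 11.41/(11.2 + 11.41) = 10.24 V.
V_B = V_A × 0.3068 = 3.143 V.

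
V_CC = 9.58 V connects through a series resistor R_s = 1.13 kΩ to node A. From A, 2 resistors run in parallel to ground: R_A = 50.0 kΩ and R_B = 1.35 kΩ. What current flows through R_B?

Combine the parallel branches: R_p = (1/50.0 + 1/1.35)⁻¹ = 1.315 kΩ.
V_A = 9.58 × 1.315/2.445 = 5.152 V.
Branch current I = V_A/R_B = 5.152/1.35 = 3.816 mA.

I ≈ 3.82 mA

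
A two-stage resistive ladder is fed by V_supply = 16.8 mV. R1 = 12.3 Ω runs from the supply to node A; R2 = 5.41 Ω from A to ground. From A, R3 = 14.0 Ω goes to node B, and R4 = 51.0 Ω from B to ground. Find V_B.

The second stage (R3 + R4 = 65.00 Ω) loads node A in parallel with R2.
R2 ‖ (R3+R4) = 4.994 Ω.
V_A = 16.8 × 4.994/(12.3 + 4.994) = 4.852 mV.
Then the unloaded second divider: V_B = V_A × R4/(R3+R4) = 4.852 × 0.7846 = 3.807 mV.

V_B ≈ 3.81 mV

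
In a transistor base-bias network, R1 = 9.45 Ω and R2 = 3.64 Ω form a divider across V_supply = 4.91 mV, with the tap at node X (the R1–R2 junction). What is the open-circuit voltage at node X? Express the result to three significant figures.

V_th ≈ 1.37 mV

With X open, the divider is unloaded: V_th = 4.91 × 3.64/13.09 = 1.365 mV.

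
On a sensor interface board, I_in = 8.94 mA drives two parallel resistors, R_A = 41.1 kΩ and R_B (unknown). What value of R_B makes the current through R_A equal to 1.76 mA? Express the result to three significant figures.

Two-branch current divider: I_A = I_in · R_B/(R_A + R_B).
1.76/8.94 = R_B/(R_A + R_B) → R_B = R_A · (0.1969)/(1 − 0.1969) = 41.1 × 0.2451 = 10.07 kΩ.

R_B ≈ 10.1 kΩ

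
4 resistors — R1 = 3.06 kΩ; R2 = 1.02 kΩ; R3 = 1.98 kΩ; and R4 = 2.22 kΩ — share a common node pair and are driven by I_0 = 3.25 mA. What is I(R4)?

I ≈ 0.647 mA

ΣG = 1/3.06 + 1/1.02 + 1/1.98 + 1/2.22 = 2.263.
Current divider: I(R4) = I_0 · G_k/ΣG = 3.25 × (0.4505/2.263) = 3.25 × 0.1991 = 0.6470 mA.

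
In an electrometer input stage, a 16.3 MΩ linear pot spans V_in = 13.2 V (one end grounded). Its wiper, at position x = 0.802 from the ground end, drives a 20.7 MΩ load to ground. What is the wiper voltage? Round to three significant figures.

V_out ≈ 9.41 V

The pot divides into 3.227 MΩ above the wiper and 13.07 MΩ below.
Lower segment in parallel with the load: 13.07 ‖ 20.7 = 8.012 MΩ.
Loaded-divider output: V_out = 13.2 × 0.7129 = 9.410 V.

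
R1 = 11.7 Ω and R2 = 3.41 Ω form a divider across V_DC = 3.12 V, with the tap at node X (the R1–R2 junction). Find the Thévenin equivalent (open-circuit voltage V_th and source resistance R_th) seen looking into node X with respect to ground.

Open-circuit (no load on X): V_th = V_DC · R2/(R1 + R2) = 3.12 × 3.41/(11.70 + 3.41) = 0.7041 V.
Looking into X with the source shorted: R_th = R1·R2/(R1+R2) = 11.70 × 3.41/15.11 = 2.640 Ω.

V_th ≈ 0.704 V, R_th ≈ 2.64 Ω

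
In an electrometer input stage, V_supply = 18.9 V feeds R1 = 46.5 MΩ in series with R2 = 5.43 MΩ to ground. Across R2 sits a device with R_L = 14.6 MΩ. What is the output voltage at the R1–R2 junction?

V_out ≈ 1.48 V

First combine the lower leg with the load: R2 ‖ R_L = 3.958 MΩ.
Voltage divider with the loaded lower leg: V_out = 18.9 × 3.958/(46.5 + 3.958) = 18.9 × 0.07844 = 1.483 V.
(Unloaded it would be 1.98 V; the load pulls it down.)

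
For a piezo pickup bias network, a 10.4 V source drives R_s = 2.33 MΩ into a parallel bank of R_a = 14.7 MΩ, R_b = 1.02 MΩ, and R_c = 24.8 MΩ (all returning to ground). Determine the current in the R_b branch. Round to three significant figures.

I ≈ 2.88 µA

Combine the parallel branches: R_p = (1/14.7 + 1/1.02 + 1/24.8)⁻¹ = 0.9185 MΩ.
Node voltage V_A = V_s · R_p/(R_s + R_p) = 10.4 × 0.2827 = 2.941 V.
Branch current I = V_A/R_b = 2.941/1.02 = 2.883 µA.
(Equivalently: I_total = 3.201 µA, then current-divider fraction G_k/ΣG = 0.9005.)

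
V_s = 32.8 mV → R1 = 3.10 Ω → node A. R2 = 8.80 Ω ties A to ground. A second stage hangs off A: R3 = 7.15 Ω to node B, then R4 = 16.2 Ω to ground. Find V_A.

Looking into the second stage from A: R3 + R4 = 23.35 Ω appears in parallel with R2.
Effective lower resistance at A: R2 ‖ 23.35 = 6.391 Ω.
V_A = 32.8 × 6.391/(3.10 + 6.391) = 22.09 mV.

V_A ≈ 22.1 mV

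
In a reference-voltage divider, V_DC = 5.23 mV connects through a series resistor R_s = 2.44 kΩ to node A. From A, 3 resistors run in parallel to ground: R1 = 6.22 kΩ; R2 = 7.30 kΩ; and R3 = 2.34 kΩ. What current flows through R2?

I ≈ 0.259 µA

Equivalent of the parallel group: R_p = 1.379 kΩ.
V_A by voltage divider: V_A = 5.23 × 1.379/(2.44 + 1.379) = 1.889 mV.
Branch current I = V_A/R2 = 1.889/7.30 = 0.2587 µA.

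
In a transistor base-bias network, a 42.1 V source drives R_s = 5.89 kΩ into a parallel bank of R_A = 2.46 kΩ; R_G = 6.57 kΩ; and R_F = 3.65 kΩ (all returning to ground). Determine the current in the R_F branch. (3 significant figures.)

Combine the parallel branches: R_p = (1/2.46 + 1/6.57 + 1/3.65)⁻¹ = 1.201 kΩ.
V_A = 42.1 × 1.201/7.091 = 7.130 V.
I(R_F) = V_A / R_F = 7.130/3.65 = 1.953 mA.

I ≈ 1.95 mA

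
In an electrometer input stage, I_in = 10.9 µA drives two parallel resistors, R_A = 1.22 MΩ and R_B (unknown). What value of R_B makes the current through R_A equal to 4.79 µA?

The fraction through R_A equals R_B/(R_A+R_B).
With f = 0.4394, R_B = R_A · f/(1−f) = 1.22 × 0.7840 = 0.9564 MΩ.

R_B ≈ 0.956 MΩ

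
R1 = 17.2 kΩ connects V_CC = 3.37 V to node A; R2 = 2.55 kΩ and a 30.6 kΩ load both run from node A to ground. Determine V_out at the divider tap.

V_out ≈ 0.406 V

First combine the lower leg with the load: R2 ‖ R_L = 2.354 kΩ.
Voltage divider with the loaded lower leg: V_out = 3.37 × 2.354/(17.2 + 2.354) = 3.37 × 0.1204 = 0.4057 V.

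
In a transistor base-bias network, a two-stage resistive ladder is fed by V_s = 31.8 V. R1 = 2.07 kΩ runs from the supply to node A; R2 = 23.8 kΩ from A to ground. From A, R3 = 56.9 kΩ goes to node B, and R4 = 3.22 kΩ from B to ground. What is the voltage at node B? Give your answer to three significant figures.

Node A sees R2 in parallel with the series input of stage 2, R3 + R4 = 60.12 kΩ.
R2 ‖ (R3+R4) = 17.05 kΩ.
V_A = 31.8 × 17.05/(2.07 + 17.05) = 28.36 V.
Then the unloaded second divider: V_B = V_A × R4/(R3+R4) = 28.36 × 0.05356 = 1.519 V.

V_B ≈ 1.52 V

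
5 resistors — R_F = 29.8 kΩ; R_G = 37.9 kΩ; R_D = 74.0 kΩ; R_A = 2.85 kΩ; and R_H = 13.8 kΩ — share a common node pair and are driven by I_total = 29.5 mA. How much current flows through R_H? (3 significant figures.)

ΣG = 1/29.8 + 1/37.9 + 1/74.0 + 1/2.85 + 1/13.8 = 0.4968.
Current divider: I(R_H) = I_total · G_k/ΣG = 29.5 × (0.07246/0.4968) = 29.5 × 0.1459 = 4.303 mA.

I ≈ 4.30 mA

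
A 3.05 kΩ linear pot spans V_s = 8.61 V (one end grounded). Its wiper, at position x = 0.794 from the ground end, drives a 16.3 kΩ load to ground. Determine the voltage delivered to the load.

V_out ≈ 6.63 V

The pot divides into 0.6283 kΩ above the wiper and 2.422 kΩ below.
(x·R_p) ‖ R_L = 2.108 kΩ.
V_out = 8.61 × 2.108/(0.6283 + 2.108) = 6.633 V.
(Unloaded: V_out = x·V_s = 6.84 V.)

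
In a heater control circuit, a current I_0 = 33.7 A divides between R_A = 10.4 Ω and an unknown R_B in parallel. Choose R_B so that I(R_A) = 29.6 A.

The fraction through R_A equals R_B/(R_A+R_B).
With f = 0.8783, R_B = R_A · f/(1−f) = 10.4 × 7.220 = 75.08 Ω.

R_B ≈ 75.1 Ω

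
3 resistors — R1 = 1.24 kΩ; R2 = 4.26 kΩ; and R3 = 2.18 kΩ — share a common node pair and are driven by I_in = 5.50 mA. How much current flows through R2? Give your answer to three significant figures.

ΣG = 1/1.24 + 1/4.26 + 1/2.18 = 1.500.
By the current-divider rule, I = I_in · G_k/ΣG = 5.50 × 0.1565 = 0.8608 mA.

I ≈ 0.861 mA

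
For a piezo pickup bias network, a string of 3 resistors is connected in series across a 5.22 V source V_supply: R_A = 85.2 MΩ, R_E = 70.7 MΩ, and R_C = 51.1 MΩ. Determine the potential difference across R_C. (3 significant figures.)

Total series resistance ΣR = 85.2 + 70.7 + 51.1 = 207.0 MΩ.
By the voltage-divider rule, V = 5.22 × 51.10/207.0 = 1.289 V.

V ≈ 1.29 V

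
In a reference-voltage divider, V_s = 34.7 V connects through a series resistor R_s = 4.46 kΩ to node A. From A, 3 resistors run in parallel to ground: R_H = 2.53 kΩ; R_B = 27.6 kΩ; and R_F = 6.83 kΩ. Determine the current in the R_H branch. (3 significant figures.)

Combine the parallel branches: R_p = (1/2.53 + 1/27.6 + 1/6.83)⁻¹ = 1.730 kΩ.
V_A by voltage divider: V_A = 34.7 × 1.730/(4.46 + 1.730) = 9.700 V.
Branch current I = V_A/R_H = 9.700/2.53 = 3.834 mA.
(Equivalently: I_total = 5.605 mA, then current-divider fraction G_k/ΣG = 0.6840.)

I ≈ 3.83 mA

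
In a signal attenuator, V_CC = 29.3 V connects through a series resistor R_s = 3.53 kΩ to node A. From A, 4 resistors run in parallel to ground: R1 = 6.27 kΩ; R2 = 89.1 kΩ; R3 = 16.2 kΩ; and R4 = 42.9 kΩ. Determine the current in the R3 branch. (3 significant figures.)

Combine the parallel branches: R_p = (1/6.27 + 1/89.1 + 1/16.2 + 1/42.9)⁻¹ = 3.910 kΩ.
Node voltage V_A = V_CC · R_p/(R_s + R_p) = 29.3 × 0.5255 = 15.40 V.
I(R3) = V_A / R3 = 15.40/16.2 = 0.9505 mA.

I ≈ 0.951 mA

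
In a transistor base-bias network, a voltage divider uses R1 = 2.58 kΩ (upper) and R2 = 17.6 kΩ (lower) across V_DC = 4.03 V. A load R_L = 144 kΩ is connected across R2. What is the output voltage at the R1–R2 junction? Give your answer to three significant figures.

First combine the lower leg with the load: R2 ‖ R_L = 15.68 kΩ.
Now apply the divider: V_out = 4.03 × 0.8587 = 3.461 V.
(Unloaded it would be 3.51 V; the load pulls it down.)

V_out ≈ 3.46 V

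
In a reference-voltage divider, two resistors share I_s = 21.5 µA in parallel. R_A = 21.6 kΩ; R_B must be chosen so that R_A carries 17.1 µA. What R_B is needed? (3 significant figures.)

R_B ≈ 83.9 kΩ

Two-branch current divider: I_A = I_s · R_B/(R_A + R_B).
17.1/21.5 = R_B/(R_A + R_B) → R_B = R_A · (0.7953)/(1 − 0.7953) = 21.6 × 3.886 = 83.95 kΩ.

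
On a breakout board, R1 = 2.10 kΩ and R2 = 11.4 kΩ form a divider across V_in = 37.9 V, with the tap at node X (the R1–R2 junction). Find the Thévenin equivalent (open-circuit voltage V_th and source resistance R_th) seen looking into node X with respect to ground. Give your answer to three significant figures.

With X open, the divider is unloaded: V_th = 37.9 × 11.4/13.50 = 32.00 V.
Looking into X with the source shorted: R_th = R1·R2/(R1+R2) = 2.100 × 11.4/13.50 = 1.773 kΩ.

V_th ≈ 32.0 V, R_th ≈ 1.77 kΩ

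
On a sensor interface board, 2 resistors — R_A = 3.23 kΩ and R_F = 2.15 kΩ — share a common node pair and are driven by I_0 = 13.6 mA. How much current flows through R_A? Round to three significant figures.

For two parallel branches, I_k = I_0 · (other R)/(sum of R).
So I = 13.6 × 2.15/5.380 = 5.435 mA.

I ≈ 5.43 mA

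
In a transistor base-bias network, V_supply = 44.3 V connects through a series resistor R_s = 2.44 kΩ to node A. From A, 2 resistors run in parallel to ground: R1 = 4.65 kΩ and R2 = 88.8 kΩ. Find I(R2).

I ≈ 0.321 mA

Parallel bank: R_p = 1/(1/4.65 + 1/88.8) = 4.419 kΩ.
V_A = 44.3 × 4.419/6.859 = 28.54 V.
I(R2) = V_A / R2 = 28.54/88.8 = 0.3214 mA.
(Check via current divider: I_total = 6.459 mA; share G_k/ΣG = 0.04976 → same result.)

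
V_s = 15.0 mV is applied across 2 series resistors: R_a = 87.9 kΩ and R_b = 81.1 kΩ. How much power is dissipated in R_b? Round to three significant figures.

P ≈ 0.639 nW

The common current is I = 15.0/169.0 = 0.08876 µA.
P = I²R = 0.007878 × 81.1 = 0.6389 nW.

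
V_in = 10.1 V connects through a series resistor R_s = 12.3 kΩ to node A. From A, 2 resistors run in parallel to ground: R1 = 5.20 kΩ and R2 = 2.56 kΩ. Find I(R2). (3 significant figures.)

Equivalent of the parallel group: R_p = 1.715 kΩ.
V_A = 10.1 × 1.715/14.02 = 1.236 V.
Branch current I = V_A/R2 = 1.236/2.56 = 0.4829 mA.

I ≈ 0.483 mA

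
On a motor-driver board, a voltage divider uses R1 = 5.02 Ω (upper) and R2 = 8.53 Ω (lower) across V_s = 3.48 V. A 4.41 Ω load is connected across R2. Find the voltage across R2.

V_out ≈ 1.28 V

First combine the lower leg with the load: R2 ‖ R_L = 2.907 Ω.
Now apply the divider: V_out = 3.48 × 0.3667 = 1.276 V.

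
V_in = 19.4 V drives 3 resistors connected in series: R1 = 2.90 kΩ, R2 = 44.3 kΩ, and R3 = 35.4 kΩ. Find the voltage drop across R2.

V ≈ 10.4 V

Total series resistance ΣR = 2.90 + 44.3 + 35.4 = 82.60 kΩ.
Voltage divider: V = V_in · (44.30 / 82.60) = 19.4 × 0.5363 = 10.40 V.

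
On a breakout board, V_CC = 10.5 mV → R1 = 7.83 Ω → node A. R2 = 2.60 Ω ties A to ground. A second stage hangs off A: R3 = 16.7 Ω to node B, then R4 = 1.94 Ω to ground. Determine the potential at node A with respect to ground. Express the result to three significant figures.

V_A ≈ 2.37 mV

The second stage (R3 + R4 = 18.64 Ω) loads node A in parallel with R2.
R2 ‖ (R3+R4) = 2.282 Ω.
V_A = 10.5 × 2.282/(7.83 + 2.282) = 2.369 mV.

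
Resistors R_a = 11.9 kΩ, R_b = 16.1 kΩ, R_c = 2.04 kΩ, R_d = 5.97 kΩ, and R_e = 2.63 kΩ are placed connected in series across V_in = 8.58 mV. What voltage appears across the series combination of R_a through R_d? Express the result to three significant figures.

ΣR = 11.9 + 16.1 + 2.04 + 5.97 + 2.63 = 38.64 kΩ.
R_{R_a..R_d} = 11.9 + 16.1 + 2.04 + 5.97 = 36.01 kΩ.
V = V_in · R/ΣR = 8.58 × 0.9319 = 7.996 mV.

V ≈ 8.00 mV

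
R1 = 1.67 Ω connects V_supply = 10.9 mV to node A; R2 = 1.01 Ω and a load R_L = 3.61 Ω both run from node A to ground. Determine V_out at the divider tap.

V_out ≈ 3.50 mV

First combine the lower leg with the load: R2 ‖ R_L = 0.7892 Ω.
Voltage divider with the loaded lower leg: V_out = 10.9 × 0.7892/(1.67 + 0.7892) = 10.9 × 0.3209 = 3.498 mV.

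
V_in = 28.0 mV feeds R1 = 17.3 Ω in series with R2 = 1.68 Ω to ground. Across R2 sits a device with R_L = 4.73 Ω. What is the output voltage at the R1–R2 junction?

R2 ‖ R_L = (1.68 × 4.73)/(1.68 + 4.73) = 1.240 Ω.
Now apply the divider: V_out = 28.0 × 0.06687 = 1.872 mV.
(Unloaded it would be 2.48 mV; the load pulls it down.)

V_out ≈ 1.87 mV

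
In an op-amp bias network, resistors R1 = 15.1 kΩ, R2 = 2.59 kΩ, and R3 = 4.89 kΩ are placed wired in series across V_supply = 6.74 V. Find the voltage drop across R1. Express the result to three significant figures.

Total series resistance ΣR = 15.1 + 2.59 + 4.89 = 22.58 kΩ.
By the voltage-divider rule, V = 6.74 × 15.10/22.58 = 4.507 V.

V ≈ 4.51 V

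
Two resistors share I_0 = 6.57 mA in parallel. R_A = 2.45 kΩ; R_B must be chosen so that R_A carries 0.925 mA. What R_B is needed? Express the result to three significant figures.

R_B ≈ 0.401 kΩ

The fraction through R_A equals R_B/(R_A+R_B).
With f = 0.1408, R_B = R_A · f/(1−f) = 2.45 × 0.1639 = 0.4015 kΩ.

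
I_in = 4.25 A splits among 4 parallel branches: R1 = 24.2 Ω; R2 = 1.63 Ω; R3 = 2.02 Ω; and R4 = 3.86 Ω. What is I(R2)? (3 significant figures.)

Total conductance ΣG = 1/24.2 + 1/1.63 + 1/2.02 + 1/3.86 = 1.409 (units of 1/Ω).
Current divider: I(R2) = I_in · G_k/ΣG = 4.25 × (0.6135/1.409) = 4.25 × 0.4354 = 1.851 A.

I ≈ 1.85 A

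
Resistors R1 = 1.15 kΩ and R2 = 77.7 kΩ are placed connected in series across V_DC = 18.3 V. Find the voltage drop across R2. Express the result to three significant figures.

V ≈ 18.0 V

Total series resistance ΣR = 1.15 + 77.7 = 78.85 kΩ.
Voltage divider: V = V_DC · (77.70 / 78.85) = 18.3 × 0.9854 = 18.03 V.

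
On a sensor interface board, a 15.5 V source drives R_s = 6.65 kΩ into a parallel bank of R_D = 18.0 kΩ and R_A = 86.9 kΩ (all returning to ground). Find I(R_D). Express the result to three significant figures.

I ≈ 0.596 mA

Equivalent of the parallel group: R_p = 14.91 kΩ.
V_A = 15.5 × 14.91/21.56 = 10.72 V.
I(R_D) = V_A / R_D = 10.72/18.0 = 0.5955 mA.
(Check via current divider: I_total = 0.7189 mA; share G_k/ΣG = 0.8284 → same result.)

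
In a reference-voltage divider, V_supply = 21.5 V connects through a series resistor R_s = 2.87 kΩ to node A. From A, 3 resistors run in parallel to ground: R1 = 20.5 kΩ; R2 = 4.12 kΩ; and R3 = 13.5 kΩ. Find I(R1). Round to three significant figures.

Combine the parallel branches: R_p = (1/20.5 + 1/4.12 + 1/13.5)⁻¹ = 2.735 kΩ.
V_A by voltage divider: V_A = 21.5 × 2.735/(2.87 + 2.735) = 10.49 V.
I(R1) = V_A / R1 = 10.49/20.5 = 0.5118 mA.

I ≈ 0.512 mA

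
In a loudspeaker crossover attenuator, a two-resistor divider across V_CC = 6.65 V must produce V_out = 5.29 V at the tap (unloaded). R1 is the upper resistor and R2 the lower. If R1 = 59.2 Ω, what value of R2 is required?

Required fraction k = V_out/V_CC = 0.7955.
R2 = R1 · 0.7955/(1 − 0.7955) = 230.3 Ω.

R2 ≈ 230 Ω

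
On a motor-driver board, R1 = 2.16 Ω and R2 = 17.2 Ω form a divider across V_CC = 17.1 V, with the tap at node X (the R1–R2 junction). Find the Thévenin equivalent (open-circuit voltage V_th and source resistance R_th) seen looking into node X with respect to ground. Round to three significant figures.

V_th is the unloaded tap voltage: V_CC · R2/(R1+R2) = 17.1 × 0.8884 = 15.19 V.
Zeroing V_CC shorts the top of R1 to ground, so R_th = R1 ‖ R2 = 1.919 Ω.

V_th ≈ 15.2 V, R_th ≈ 1.92 Ω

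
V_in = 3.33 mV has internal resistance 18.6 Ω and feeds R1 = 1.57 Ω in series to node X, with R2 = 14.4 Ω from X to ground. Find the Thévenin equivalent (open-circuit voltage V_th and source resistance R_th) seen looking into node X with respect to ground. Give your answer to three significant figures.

V_th ≈ 1.39 mV, R_th ≈ 8.40 Ω

R1' = 18.6 + 1.57 = 20.17 Ω (source resistance + R1).
With X open, the divider is unloaded: V_th = 3.33 × 14.4/34.57 = 1.387 mV.
With V_in suppressed (replaced by a short), R_th = R1' ‖ R2 = (20.17 × 14.4)/(20.17 + 14.4) = 8.402 Ω.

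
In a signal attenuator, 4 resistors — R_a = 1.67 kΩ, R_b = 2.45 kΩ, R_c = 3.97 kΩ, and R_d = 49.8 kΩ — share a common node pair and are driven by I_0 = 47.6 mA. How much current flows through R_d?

I ≈ 0.747 mA

ΣG = 1/1.67 + 1/2.45 + 1/3.97 + 1/49.8 = 1.279.
Current divider: I(R_d) = I_0 · G_k/ΣG = 47.6 × (0.02008/1.279) = 47.6 × 0.01570 = 0.7474 mA.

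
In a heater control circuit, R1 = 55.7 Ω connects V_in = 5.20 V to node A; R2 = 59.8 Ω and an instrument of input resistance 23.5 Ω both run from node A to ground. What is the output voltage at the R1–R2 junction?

R2 ‖ R_L = (59.8 × 23.5)/(59.8 + 23.5) = 16.87 Ω.
Voltage divider with the loaded lower leg: V_out = 5.20 × 16.87/(55.7 + 16.87) = 5.20 × 0.2325 = 1.209 V.

V_out ≈ 1.21 V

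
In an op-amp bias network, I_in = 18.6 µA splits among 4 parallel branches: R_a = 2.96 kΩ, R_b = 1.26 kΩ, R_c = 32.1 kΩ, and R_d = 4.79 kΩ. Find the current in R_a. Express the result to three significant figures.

Total conductance ΣG = 1/2.96 + 1/1.26 + 1/32.1 + 1/4.79 = 1.371 (units of 1/kΩ).
By the current-divider rule, I = I_in · G_k/ΣG = 18.6 × 0.2463 = 4.582 µA.

I ≈ 4.58 µA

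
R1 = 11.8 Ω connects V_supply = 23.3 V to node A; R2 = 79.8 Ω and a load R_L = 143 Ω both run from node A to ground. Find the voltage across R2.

V_out ≈ 18.9 V

First combine the lower leg with the load: R2 ‖ R_L = 51.22 Ω.
Now apply the divider: V_out = 23.3 × 0.8128 = 18.94 V.
(Unloaded it would be 20.3 V; the load pulls it down.)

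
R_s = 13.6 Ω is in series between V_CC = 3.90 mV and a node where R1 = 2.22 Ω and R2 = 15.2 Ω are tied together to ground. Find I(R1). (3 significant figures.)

Parallel bank: R_p = 1/(1/2.22 + 1/15.2) = 1.937 Ω.
V_A by voltage divider: V_A = 3.90 × 1.937/(13.6 + 1.937) = 0.4862 mV.
I(R1) = V_A / R1 = 0.4862/2.22 = 0.2190 mA.

I ≈ 0.219 mA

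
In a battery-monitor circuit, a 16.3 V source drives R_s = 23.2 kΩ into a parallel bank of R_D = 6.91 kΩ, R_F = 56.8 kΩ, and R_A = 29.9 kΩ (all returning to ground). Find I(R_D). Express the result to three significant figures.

Combine the parallel branches: R_p = (1/6.91 + 1/56.8 + 1/29.9)⁻¹ = 5.108 kΩ.
V_A = 16.3 × 5.108/28.31 = 2.941 V.
Branch current I = V_A/R_D = 2.941/6.91 = 0.4257 mA.
(Check via current divider: I_total = 0.5758 mA; share G_k/ΣG = 0.7392 → same result.)

I ≈ 0.426 mA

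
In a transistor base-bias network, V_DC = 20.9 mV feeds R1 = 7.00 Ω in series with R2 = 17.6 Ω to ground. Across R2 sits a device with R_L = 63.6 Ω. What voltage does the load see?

R2 ‖ R_L = (17.6 × 63.6)/(17.6 + 63.6) = 13.79 Ω.
Then V_out = V_DC · R2'/(R1 + R2') = 20.9 × 13.79/20.79 = 13.86 mV.
(Unloaded it would be 15.0 mV; the load pulls it down.)

V_out ≈ 13.9 mV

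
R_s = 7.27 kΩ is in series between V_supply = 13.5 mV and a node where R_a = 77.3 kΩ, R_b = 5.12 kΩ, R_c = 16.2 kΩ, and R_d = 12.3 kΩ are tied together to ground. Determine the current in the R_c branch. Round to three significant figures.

I ≈ 0.234 µA

Combine the parallel branches: R_p = (1/77.3 + 1/5.12 + 1/16.2 + 1/12.3)⁻¹ = 2.847 kΩ.
V_A = 13.5 × 2.847/10.12 = 3.799 mV.
Branch current I = V_A/R_c = 3.799/16.2 = 0.2345 µA.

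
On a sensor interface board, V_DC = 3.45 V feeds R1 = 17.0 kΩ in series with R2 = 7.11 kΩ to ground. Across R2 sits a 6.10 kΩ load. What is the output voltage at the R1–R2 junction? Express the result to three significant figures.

The load sits in parallel with R2, giving an effective lower resistance R2' = R2·R_L/(R2+R_L) = 3.283 kΩ.
Voltage divider with the loaded lower leg: V_out = 3.45 × 3.283/(17.0 + 3.283) = 3.45 × 0.1619 = 0.5584 V.

V_out ≈ 0.558 V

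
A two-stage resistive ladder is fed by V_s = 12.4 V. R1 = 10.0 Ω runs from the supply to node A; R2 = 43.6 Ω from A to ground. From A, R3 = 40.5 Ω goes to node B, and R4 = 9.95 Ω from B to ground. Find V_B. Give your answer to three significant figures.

V_B ≈ 1.71 V

Looking into the second stage from A: R3 + R4 = 50.45 Ω appears in parallel with R2.
Effective lower resistance at A: R2 ‖ 50.45 = 23.39 Ω.
So V_A = 12.4 × 0.7005 = 8.686 V.
Then the unloaded second divider: V_B = V_A × R4/(R3+R4) = 8.686 × 0.1972 = 1.713 V.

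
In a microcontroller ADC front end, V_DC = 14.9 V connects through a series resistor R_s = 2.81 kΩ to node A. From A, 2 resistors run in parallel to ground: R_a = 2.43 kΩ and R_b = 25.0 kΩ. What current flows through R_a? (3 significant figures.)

Parallel bank: R_p = 1/(1/2.43 + 1/25.0) = 2.215 kΩ.
V_A = 14.9 × 2.215/5.025 = 6.567 V.
Branch current I = V_A/R_a = 6.567/2.43 = 2.703 mA.
(Equivalently: I_total = 2.965 mA, then current-divider fraction G_k/ΣG = 0.9114.)

I ≈ 2.70 mA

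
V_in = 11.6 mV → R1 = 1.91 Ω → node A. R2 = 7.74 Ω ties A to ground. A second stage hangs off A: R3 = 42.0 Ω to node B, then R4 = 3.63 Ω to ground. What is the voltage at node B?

Node A sees R2 in parallel with the series input of stage 2, R3 + R4 = 45.63 Ω.
Effective lower resistance at A: R2 ‖ 45.63 = 6.618 Ω.
First divider: V_A = V_in · 6.618/(1.91 + 6.618) = 9.002 mV.
V_B = V_A × 0.07955 = 0.7161 mV.

V_B ≈ 0.716 mV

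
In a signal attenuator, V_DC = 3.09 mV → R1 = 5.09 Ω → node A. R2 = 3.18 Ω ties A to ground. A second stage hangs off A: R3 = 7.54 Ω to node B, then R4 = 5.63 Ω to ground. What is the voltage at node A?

V_A ≈ 1.03 mV

The second stage (R3 + R4 = 13.17 Ω) loads node A in parallel with R2.
R2 ‖ (R3+R4) = 2.562 Ω.
V_A = 3.09 × 2.562/(5.09 + 2.562) = 1.034 mV.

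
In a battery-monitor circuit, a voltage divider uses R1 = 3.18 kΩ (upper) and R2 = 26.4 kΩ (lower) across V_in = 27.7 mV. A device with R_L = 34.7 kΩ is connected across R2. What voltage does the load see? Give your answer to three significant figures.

V_out ≈ 22.9 mV

R2 ‖ R_L = (26.4 × 34.7)/(26.4 + 34.7) = 14.99 kΩ.
Now apply the divider: V_out = 27.7 × 0.8250 = 22.85 mV.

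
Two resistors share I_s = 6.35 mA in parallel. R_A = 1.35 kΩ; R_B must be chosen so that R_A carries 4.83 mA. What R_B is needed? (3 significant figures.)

Two-branch current divider: I_A = I_s · R_B/(R_A + R_B).
4.83/6.35 = R_B/(R_A + R_B) → R_B = R_A · (0.7606)/(1 − 0.7606) = 1.35 × 3.178 = 4.290 kΩ.

R_B ≈ 4.29 kΩ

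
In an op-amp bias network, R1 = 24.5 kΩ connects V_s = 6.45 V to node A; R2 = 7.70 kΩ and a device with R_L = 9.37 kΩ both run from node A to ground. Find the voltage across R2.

First combine the lower leg with the load: R2 ‖ R_L = 4.227 kΩ.
Then V_out = V_s · R2'/(R1 + R2') = 6.45 × 4.227/28.73 = 0.9490 V.

V_out ≈ 0.949 V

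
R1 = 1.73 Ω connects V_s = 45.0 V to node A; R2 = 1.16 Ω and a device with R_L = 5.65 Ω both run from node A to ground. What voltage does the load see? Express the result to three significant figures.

V_out ≈ 16.1 V

R2 ‖ R_L = (1.16 × 5.65)/(1.16 + 5.65) = 0.9624 Ω.
Now apply the divider: V_out = 45.0 × 0.3575 = 16.09 V.
(Unloaded it would be 18.1 V; the load pulls it down.)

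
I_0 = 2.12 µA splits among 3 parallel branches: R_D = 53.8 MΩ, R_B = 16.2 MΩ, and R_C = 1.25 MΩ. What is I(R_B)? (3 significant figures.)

I ≈ 0.149 µA

Conductances: ΣG = 1/53.8 + 1/16.2 + 1/1.25 = 0.8803 (1/MΩ).
By the current-divider rule, I = I_0 · G_k/ΣG = 2.12 × 0.07012 = 0.1487 µA.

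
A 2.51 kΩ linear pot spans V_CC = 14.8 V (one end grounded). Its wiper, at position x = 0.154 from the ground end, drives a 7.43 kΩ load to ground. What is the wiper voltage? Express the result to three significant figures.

Lower segment x·R_p = 0.3865 kΩ; upper segment (1−x)·R_p = 2.123 kΩ.
(x·R_p) ‖ R_L = 0.3674 kΩ.
Loaded-divider output: V_out = 14.8 × 0.1475 = 2.183 V.

V_out ≈ 2.18 V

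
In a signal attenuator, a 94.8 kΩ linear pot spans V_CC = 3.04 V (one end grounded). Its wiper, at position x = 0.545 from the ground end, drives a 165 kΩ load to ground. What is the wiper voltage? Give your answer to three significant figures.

Lower segment x·R_p = 51.67 kΩ; upper segment (1−x)·R_p = 43.13 kΩ.
Lower segment in parallel with the load: 51.67 ‖ 165 = 39.35 kΩ.
Then V_out = V_CC · 39.35/(43.13 + 39.35) = 1.450 V.

V_out ≈ 1.45 V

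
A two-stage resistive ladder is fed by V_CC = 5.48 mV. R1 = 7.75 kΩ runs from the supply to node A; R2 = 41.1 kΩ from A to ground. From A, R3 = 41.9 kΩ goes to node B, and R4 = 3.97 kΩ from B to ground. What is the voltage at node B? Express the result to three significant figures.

V_B ≈ 0.349 mV

Node A sees R2 in parallel with the series input of stage 2, R3 + R4 = 45.87 kΩ.
R2 ‖ (R3+R4) = 21.68 kΩ.
So V_A = 5.48 × 0.7366 = 4.037 mV.
Stage 2 is unloaded, so V_B = V_A · R4/(R3+R4) = 4.037 × 3.97/45.87 = 0.3494 mV.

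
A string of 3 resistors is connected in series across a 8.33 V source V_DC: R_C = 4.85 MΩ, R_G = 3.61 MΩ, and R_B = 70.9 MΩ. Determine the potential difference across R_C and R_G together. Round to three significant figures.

ΣR = 4.85 + 3.61 + 70.9 = 79.36 MΩ.
R_{R_C..R_G} = 4.85 + 3.61 = 8.460 MΩ.
Voltage divider: V = V_DC · (8.460 / 79.36) = 8.33 × 0.1066 = 0.8880 V.

V ≈ 0.888 V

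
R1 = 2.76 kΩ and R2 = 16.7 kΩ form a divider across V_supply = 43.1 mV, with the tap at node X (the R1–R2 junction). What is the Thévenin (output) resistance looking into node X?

Looking into X with the source shorted: R_th = R1·R2/(R1+R2) = 2.760 × 16.7/19.46 = 2.369 kΩ.

R_th ≈ 2.37 kΩ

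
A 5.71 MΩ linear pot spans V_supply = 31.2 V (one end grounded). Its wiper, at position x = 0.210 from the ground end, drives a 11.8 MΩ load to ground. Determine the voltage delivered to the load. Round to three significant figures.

V_out ≈ 6.07 V

The pot divides into 4.511 MΩ above the wiper and 1.199 MΩ below.
R_L loads the lower segment: effective lower R = 1.088 MΩ.
V_out = 31.2 × 1.088/(4.511 + 1.088) = 6.065 V.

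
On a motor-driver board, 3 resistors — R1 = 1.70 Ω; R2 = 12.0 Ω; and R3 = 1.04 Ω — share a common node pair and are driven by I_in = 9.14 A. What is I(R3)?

I ≈ 5.38 A

Conductances: ΣG = 1/1.70 + 1/12.0 + 1/1.04 = 1.633 (1/Ω).
R3 takes the fraction G_k/ΣG = 0.9615/1.633 = 0.5888, so I = 9.14 × 0.5888 = 5.381 A.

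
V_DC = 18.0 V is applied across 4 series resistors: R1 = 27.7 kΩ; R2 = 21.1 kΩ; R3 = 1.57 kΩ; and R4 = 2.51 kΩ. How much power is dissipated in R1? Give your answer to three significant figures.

ΣR = 52.88 kΩ → I = 18.0/52.88 = 0.3404 mA.
P(R1) = I²·R1 = (0.3404)² × 27.7 = 3.210 mW.

P ≈ 3.21 mW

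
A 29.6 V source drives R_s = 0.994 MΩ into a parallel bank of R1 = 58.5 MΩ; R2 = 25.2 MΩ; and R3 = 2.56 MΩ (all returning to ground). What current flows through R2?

Parallel bank: R_p = 1/(1/58.5 + 1/25.2 + 1/2.56) = 2.235 MΩ.
V_A = 29.6 × 2.235/3.229 = 20.49 V.
I(R2) = V_A / R2 = 20.49/25.2 = 0.8130 µA.

I ≈ 0.813 µA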